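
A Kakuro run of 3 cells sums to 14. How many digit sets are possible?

8

3 distinct digits from 1–9 sum between 6 and 24.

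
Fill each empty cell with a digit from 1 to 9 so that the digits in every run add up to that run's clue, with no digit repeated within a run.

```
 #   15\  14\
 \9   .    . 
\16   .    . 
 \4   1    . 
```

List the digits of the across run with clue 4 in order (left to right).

16 in 2 cells must be {7,9}; 4 in 2 cells must be {1,3}.
Given what's placed, R2C1 must be 9 to fit the 16 across and 15 down.
R2C2 = 16 − 9 = 7 completes the 16 across.
R3C2 = 4 − 1 = 3 completes the 4 across.
R1C1 = 15 − 10 = 5 completes the 15 down.
R1C2 = 9 − 5 = 4 completes the 9 across.

1 3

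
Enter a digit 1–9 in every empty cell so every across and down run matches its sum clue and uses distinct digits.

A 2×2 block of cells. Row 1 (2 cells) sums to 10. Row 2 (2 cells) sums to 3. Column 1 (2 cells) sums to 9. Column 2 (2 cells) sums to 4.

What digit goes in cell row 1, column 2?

3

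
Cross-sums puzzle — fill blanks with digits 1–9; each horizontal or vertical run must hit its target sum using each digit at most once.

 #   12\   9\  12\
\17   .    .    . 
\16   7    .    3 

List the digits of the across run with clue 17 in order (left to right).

5 3 9

R1C1 = 12 − 7 = 5 completes the 12 down.
R1C3 = 12 − 3 = 9 completes the 12 down.
R2C2 = 16 − 10 = 6 completes the 16 across.
R1C2 = 17 − 14 = 3 completes the 17 across.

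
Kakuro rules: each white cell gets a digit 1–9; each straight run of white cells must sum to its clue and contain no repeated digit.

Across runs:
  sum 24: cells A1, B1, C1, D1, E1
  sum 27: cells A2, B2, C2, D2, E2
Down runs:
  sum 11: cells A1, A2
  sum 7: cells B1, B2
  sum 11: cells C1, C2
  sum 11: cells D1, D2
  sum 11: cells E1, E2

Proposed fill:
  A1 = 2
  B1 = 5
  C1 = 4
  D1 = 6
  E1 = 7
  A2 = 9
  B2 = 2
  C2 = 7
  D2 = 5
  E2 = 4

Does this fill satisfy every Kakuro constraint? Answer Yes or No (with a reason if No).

Across: 2+5+4+6+7=24; 9+2+7+5+4=27. Down: 2+9=11; 5+2=7; 4+7=11; 6+5=11; 7+4=11. No digit repeats within any run.

Yes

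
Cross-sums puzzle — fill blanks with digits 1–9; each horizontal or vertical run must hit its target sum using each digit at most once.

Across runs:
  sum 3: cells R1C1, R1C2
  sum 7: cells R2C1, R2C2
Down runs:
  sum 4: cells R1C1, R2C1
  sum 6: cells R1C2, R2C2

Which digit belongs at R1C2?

2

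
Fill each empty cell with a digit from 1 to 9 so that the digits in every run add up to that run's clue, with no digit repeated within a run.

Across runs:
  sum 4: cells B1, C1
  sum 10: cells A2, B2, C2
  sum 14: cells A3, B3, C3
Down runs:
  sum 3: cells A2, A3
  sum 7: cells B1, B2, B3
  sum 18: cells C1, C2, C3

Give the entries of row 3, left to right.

2 4 8

4 in 2 cells must be {1,3}; 3 in 2 cells must be {1,2}; 7 in 3 cells must be {1,2,4}.
Only 1 fits B1 under both its across sum 4 and down sum 7.
C1 = 4 − 1 = 3 completes the 4 across.
Nothing is forced directly, so branch on A2, whose candidates are 1 or 2. If A2 = 2: then B2 would have to be in {1,3,5,7} for the 10 across but in {2,4} for the 7 down — contradiction. So A2 = 1.
A3 = 3 − 1 = 2 completes the 3 down.
B3 = 4: the only remaining digit allowed by both the 14 across and the 7 down.
C3 = 14 − 6 = 8 completes the 14 across.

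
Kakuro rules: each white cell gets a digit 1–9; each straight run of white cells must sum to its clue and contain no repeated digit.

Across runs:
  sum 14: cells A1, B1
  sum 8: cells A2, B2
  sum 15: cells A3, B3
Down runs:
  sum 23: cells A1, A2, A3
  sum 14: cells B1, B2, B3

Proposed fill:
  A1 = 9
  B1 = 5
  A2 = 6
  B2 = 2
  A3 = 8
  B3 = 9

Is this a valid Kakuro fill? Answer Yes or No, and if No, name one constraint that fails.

No — the down run B1–B3 sums to 16, not 14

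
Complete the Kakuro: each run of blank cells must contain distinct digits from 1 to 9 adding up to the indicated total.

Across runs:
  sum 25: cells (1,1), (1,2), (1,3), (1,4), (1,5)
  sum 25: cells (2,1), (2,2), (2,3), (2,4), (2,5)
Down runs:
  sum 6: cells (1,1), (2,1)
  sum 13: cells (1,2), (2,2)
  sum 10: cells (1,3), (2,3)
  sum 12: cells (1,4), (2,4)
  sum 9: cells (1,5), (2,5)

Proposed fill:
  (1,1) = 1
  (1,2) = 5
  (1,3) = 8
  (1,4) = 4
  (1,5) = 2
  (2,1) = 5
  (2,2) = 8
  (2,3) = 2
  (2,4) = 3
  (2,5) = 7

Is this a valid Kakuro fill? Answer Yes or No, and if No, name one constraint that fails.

No — the across run (1,1)–(1,5) sums to 20, not 25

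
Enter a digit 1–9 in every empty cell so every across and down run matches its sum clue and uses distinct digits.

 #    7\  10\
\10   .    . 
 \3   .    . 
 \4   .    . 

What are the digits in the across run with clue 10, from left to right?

4, 6

3 in 2 cells must be {1,2}; 4 in 2 cells must be {1,3}; 7 in 3 cells must be {1,2,4}.
The 4 across and the 7 down share only 1, so R3C1 = 1.
R3C2 = 4 − 1 = 3 completes the 4 across.
Given what's placed, R2C1 must be 2 to fit the 3 across and 7 down.
R2C2 = 3 − 2 = 1 completes the 3 across.
R1C1 = 7 − 3 = 4 completes the 7 down.
R1C2 = 10 − 4 = 6 completes the 10 across.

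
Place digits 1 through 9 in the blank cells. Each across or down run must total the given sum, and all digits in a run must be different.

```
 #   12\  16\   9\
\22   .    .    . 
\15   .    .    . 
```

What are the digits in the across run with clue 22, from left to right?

7 9 6

16 in 2 cells must be {7,9}.
Nothing is forced directly, so branch on R2C2, whose candidates are 7 or 9. If R2C2 = 9: that forces R1C2 = 7, R1C3 = 6, after which R2C3 would have to be in {1,2,4,5} for the 15 across but in {3} for the 9 down — contradiction. So R2C2 = 7.
R1C2 = 16 − 7 = 9 completes the 16 down.
Nothing is forced directly, so branch on R2C1, whose candidates are 3 or 5. If R2C1 = 3: then R1C1 would have to be in {5,6,7,8} for the 22 across but in {9} for the 12 down — contradiction. So R2C1 = 5.
R1C1 = 12 − 5 = 7 completes the 12 down.
R1C3 = 22 − 16 = 6 completes the 22 across.
R2C3 = 15 − 12 = 3 completes the 15 across.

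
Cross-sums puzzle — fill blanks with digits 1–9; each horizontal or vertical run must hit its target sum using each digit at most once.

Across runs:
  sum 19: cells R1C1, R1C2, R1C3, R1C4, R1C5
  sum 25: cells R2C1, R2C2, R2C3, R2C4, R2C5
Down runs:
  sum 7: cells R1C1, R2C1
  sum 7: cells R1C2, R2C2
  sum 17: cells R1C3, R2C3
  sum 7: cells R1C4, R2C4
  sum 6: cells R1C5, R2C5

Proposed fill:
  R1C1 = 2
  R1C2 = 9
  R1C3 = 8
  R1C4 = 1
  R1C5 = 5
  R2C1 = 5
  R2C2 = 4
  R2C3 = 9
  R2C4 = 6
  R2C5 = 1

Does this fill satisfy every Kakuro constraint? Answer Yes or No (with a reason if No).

No — the across run R1C1–R1C5 sums to 25, not 19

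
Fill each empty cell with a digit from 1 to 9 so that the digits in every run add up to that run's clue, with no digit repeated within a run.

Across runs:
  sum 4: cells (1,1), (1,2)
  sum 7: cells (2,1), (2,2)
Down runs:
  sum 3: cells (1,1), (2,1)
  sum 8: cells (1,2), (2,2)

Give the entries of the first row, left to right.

1 3

4 in 2 cells must be {1,3}; 3 in 2 cells must be {1,2}.
The 4 across and the 3 down share only 1, so (1,1) = 1.
(1,2) = 4 − 1 = 3 completes the 4 across.
(2,1) = 3 − 1 = 2 completes the 3 down.
(2,2) = 7 − 2 = 5 completes the 7 across.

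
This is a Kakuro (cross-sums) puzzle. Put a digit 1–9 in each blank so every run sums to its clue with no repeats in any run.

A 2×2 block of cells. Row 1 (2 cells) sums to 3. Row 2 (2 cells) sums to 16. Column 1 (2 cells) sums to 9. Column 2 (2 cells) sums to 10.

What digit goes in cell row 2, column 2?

9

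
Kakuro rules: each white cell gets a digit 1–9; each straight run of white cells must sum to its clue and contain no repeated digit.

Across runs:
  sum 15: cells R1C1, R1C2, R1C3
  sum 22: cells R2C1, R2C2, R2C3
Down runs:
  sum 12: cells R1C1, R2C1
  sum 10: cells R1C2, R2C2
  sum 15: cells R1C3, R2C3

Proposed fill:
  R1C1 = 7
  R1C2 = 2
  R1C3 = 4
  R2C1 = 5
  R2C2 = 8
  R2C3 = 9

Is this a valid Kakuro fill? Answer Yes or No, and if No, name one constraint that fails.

No — the down run R1C3–R2C3 sums to 13, not 15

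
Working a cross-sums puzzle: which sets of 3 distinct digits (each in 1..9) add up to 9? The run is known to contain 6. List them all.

3 distinct digits from 1–9 sum between 6 and 24.
Keeping only sets containing 6.
Only one set works: {1,2,6}.

{1,2,6}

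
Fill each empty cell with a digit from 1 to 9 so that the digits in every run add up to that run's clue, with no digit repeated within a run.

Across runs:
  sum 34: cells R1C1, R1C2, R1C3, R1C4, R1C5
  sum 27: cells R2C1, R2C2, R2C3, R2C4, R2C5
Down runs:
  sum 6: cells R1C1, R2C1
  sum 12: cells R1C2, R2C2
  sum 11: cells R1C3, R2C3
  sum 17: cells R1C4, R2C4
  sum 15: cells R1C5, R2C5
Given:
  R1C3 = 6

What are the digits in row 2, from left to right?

2 3 5 9 8

34 in 5 cells must be {4,6,7,8,9}; 17 in 2 cells must be {8,9}.
R1C1 = 4: the only remaining digit allowed by both the 34 across and the 6 down.
R2C1 = 6 − 4 = 2 completes the 6 down.
R2C3 = 11 − 6 = 5 completes the 11 down.
No cell is forced outright now. R1C4 can only be 8 or 9 (the digits allowed by both its 34 across and its 17 down). If R1C4 = 9: that forces R2C4 = 8, R2C5 = 9, after which R1C5 would have to be in {7,8} for the 34 across but in {6} for the 15 down — contradiction. So R1C4 = 8.
R2C4 = 17 − 8 = 9 completes the 17 down.
Nothing is forced directly, so branch on R2C5, whose candidates are 7 or 8. If R2C5 = 7: then R1C5 would have to be in {7,9} for the 34 across but in {8} for the 15 down — contradiction. So R2C5 = 8.
R1C5 = 15 − 8 = 7 completes the 15 down.
R2C2 = 27 − 24 = 3 completes the 27 across.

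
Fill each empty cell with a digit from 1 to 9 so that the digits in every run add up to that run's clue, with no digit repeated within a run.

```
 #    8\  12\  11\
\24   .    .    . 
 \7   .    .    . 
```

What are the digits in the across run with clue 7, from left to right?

24 in 3 cells must be {7,8,9}; 7 in 3 cells must be {1,2,4}.
The 24 across and the 8 down share only 7, so R1C1 = 7.
R2C1 = 8 − 7 = 1 completes the 8 down.
Given what's placed, R2C2 must be 4 to fit the 7 across and 12 down.
R2C3 = 7 − 5 = 2 completes the 7 across.
R1C2 = 12 − 4 = 8 completes the 12 down.
R1C3 = 24 − 15 = 9 completes the 24 across.

1 4 2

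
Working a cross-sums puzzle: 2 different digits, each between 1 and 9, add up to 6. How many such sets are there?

2

2 distinct digits from 1–9 sum between 3 and 17.
Enumerating: {1,5}, {2,4}.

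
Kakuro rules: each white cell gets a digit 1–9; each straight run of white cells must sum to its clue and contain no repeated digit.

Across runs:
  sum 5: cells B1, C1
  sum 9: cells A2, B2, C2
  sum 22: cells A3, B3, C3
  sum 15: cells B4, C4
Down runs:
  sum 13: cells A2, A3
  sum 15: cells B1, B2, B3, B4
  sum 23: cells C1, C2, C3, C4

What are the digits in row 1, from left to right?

1, 4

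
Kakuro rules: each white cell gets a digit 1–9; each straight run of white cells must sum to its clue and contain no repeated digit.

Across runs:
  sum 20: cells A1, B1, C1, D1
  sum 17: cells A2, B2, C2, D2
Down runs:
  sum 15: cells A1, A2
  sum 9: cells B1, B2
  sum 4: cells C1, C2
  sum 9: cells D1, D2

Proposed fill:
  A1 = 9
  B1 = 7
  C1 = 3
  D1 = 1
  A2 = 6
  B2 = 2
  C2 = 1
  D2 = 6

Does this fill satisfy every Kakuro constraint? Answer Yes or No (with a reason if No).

No — the across run A2–D2 sums to 15, not 17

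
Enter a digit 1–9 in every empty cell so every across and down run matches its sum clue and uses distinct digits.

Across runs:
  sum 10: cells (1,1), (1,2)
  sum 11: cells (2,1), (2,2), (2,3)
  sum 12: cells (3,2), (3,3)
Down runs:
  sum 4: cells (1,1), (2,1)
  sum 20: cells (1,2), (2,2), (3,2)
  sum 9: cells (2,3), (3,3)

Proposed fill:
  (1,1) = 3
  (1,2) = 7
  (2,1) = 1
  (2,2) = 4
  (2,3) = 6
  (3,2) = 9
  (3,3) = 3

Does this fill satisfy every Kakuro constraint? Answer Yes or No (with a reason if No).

Across: 3+7=10; 1+4+6=11; 9+3=12. Down: 3+1=4; 7+4+9=20; 6+3=9. No digit repeats within any run.

Yes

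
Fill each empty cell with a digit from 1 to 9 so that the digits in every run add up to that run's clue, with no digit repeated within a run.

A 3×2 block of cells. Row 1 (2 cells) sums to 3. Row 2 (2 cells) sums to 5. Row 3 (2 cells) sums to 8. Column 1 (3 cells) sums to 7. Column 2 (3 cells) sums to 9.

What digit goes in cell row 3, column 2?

3 in 2 cells must be {1,2}; 7 in 3 cells must be {1,2,4}.
Nothing is forced directly, so branch on (1,1), whose candidates are 1 or 2. If (1,1) = 2: that forces (1,2) = 1, (3,1) = 1, after which (3,2) would have to be in {7} for the 8 across but in {2,3,5,6} for the 9 down — contradiction. So (1,1) = 1.
(1,2) = 3 − 1 = 2 completes the 3 across.
Given what's placed, (3,1) must be 2 to fit the 8 across and 7 down.
(3,2) = 8 − 2 = 6 completes the 8 across.
(2,1) = 7 − 3 = 4 completes the 7 down.
(2,2) = 5 − 4 = 1 completes the 5 across.

6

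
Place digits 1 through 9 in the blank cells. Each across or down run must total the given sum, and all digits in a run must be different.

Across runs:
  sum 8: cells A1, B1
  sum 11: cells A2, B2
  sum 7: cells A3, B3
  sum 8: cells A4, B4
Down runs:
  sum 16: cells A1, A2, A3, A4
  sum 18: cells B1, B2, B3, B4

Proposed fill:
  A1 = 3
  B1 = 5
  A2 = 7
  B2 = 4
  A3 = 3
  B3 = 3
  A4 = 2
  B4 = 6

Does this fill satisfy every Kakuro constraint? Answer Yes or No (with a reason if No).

No — the across run A3–B3 sums to 6, not 7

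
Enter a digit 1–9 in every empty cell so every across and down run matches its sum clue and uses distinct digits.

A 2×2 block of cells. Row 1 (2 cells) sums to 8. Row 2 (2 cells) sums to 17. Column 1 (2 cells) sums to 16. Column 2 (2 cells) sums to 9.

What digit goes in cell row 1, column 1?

17 in 2 cells must be {8,9}; 16 in 2 cells must be {7,9}.
The 8 across and the 16 down share only 7, so (1,1) = 7.
(1,2) = 8 − 7 = 1 completes the 8 across.
(2,1) = 16 − 7 = 9 completes the 16 down.
(2,2) = 17 − 9 = 8 completes the 17 across.

7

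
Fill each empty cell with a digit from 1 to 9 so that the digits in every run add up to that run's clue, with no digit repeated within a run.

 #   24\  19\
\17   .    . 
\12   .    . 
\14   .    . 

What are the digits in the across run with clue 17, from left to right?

9 8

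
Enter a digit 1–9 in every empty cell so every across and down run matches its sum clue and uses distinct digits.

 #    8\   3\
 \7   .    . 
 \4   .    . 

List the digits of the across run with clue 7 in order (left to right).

5, 2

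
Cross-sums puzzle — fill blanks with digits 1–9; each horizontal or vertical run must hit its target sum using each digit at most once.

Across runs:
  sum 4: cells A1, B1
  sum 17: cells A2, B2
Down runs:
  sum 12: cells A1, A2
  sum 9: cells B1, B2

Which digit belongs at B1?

1

4 in 2 cells must be {1,3}; 17 in 2 cells must be {8,9}.
The 4 across and the 12 down share only 3, so A1 = 3.
B1 = 4 − 3 = 1 completes the 4 across.
A2 = 12 − 3 = 9 completes the 12 down.
B2 = 17 − 9 = 8 completes the 17 across.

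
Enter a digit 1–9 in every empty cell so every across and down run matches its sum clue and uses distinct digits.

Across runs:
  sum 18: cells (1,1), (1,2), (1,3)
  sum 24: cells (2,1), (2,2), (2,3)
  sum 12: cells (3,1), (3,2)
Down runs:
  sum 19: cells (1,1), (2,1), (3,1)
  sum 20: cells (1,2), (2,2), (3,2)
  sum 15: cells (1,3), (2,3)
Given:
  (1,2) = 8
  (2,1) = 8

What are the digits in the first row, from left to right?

24 in 3 cells must be {7,8,9}.
No cell is forced outright now. (2,3) can only be 7 or 9 (the digits allowed by both its 24 across and its 15 down). If (2,3) = 7: then (1,3) would have to be in {1,3,4,6,7,9} for the 18 across but in {8} for the 15 down — contradiction. So (2,3) = 9.
(1,3) = 15 − 9 = 6 completes the 15 down.
(2,2) = 24 − 17 = 7 completes the 24 across.
(3,2) = 20 − 15 = 5 completes the 20 down.
(1,1) = 18 − 14 = 4 completes the 18 across.
(3,1) = 12 − 5 = 7 completes the 12 across.

4 8 6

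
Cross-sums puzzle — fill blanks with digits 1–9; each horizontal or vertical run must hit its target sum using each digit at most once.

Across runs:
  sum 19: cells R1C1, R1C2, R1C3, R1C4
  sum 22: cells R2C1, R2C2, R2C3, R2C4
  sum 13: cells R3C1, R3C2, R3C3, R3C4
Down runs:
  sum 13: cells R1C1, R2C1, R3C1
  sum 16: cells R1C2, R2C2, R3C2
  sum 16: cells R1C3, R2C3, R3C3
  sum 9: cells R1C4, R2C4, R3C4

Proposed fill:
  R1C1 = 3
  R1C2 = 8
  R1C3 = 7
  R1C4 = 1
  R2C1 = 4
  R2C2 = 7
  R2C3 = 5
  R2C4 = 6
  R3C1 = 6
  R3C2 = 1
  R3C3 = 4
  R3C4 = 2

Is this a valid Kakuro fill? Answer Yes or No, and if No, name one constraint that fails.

Across: 3+8+7+1=19; 4+7+5+6=22; 6+1+4+2=13. Down: 3+4+6=13; 8+7+1=16; 7+5+4=16; 1+6+2=9. No digit repeats within any run.

Yes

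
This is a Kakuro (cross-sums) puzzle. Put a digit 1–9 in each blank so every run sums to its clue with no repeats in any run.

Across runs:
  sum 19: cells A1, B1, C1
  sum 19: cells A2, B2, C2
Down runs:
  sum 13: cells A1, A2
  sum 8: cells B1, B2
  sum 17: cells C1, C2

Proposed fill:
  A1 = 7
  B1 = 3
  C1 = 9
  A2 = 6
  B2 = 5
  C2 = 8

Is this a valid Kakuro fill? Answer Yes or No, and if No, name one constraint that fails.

Across: 7+3+9=19; 6+5+8=19. Down: 7+6=13; 3+5=8; 9+8=17. No digit repeats within any run.

Yes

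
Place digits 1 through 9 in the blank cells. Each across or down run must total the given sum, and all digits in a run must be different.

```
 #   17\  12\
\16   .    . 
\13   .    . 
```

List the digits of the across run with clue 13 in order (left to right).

16 in 2 cells must be {7,9}; 17 in 2 cells must be {8,9}.
The 16 across and the 17 down share only 9, so R1C1 = 9.
R1C2 = 16 − 9 = 7 completes the 16 across.
R2C1 = 17 − 9 = 8 completes the 17 down.
R2C2 = 13 − 8 = 5 completes the 13 across.

8 5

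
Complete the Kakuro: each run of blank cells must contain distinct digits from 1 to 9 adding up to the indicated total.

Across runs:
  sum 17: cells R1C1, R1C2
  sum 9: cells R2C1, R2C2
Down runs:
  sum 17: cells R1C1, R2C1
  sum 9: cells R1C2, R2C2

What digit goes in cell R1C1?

17 in 2 cells must be {8,9}.
The 17 across and the 9 down share only 8, so R1C2 = 8.
The 9 across and the 17 down share only 8, so R2C1 = 8.
R2C2 = 9 − 8 = 1 completes the 9 across.
R1C1 = 17 − 8 = 9 completes the 17 across.

9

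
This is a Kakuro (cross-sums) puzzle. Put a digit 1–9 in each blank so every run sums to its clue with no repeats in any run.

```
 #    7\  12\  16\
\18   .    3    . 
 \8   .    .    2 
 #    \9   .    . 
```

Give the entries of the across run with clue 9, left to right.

4, 5

Given what's placed, R1C1 must be 6 to fit the 18 across and 7 down.
R1C3 = 18 − 9 = 9 completes the 18 across.
R2C1 = 7 − 6 = 1 completes the 7 down.
R2C2 = 8 − 3 = 5 completes the 8 across.
R3C2 = 12 − 8 = 4 completes the 12 down.
R3C3 = 9 − 4 = 5 completes the 9 across.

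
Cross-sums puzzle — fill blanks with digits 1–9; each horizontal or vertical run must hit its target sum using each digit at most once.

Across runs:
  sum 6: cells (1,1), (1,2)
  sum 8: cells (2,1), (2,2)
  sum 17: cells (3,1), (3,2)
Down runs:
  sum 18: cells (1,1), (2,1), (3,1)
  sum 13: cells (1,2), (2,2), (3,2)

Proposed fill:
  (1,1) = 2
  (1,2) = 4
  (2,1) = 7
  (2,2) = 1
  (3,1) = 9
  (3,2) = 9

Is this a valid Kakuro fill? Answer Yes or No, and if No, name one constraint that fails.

No — the down run (1,2)–(3,2) sums to 14, not 13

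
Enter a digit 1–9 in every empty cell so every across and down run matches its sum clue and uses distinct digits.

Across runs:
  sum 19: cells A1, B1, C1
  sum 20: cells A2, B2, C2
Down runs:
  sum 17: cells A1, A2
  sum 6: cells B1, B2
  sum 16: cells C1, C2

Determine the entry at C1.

17 in 2 cells must be {8,9}; 16 in 2 cells must be {7,9}.
Nothing is forced directly, so branch on B2, whose candidates are 4 or 5. If B2 = 5: then B1 would have to be in {2,3,4,5,6,7,8,9} for the 19 across but in {1} for the 6 down — contradiction. So B2 = 4.
B1 = 6 − 4 = 2 completes the 6 down.
Given what's placed, C1 must be 9 to fit the 19 across and 16 down.
A2 = 9: the only remaining digit allowed by both the 20 across and the 17 down.
C2 = 20 − 13 = 7 completes the 20 across.
A1 = 19 − 11 = 8 completes the 19 across.

9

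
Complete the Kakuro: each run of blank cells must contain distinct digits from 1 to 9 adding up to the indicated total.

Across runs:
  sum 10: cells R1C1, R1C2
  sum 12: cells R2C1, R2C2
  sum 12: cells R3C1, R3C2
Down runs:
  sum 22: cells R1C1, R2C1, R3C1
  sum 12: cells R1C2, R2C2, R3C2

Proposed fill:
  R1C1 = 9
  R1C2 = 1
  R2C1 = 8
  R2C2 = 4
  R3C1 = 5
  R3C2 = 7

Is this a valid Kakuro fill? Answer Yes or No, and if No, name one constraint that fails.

Yes

Across: 9+1=10; 8+4=12; 5+7=12. Down: 9+8+5=22; 1+4+7=12. No digit repeats within any run.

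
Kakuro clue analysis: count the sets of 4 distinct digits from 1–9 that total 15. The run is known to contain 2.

4

4 distinct digits from 1–9 sum between 10 and 30.
Keeping only sets containing 2.
Enumerating: {1,2,3,9}, {1,2,4,8}, {1,2,5,7}, {2,3,4,6}.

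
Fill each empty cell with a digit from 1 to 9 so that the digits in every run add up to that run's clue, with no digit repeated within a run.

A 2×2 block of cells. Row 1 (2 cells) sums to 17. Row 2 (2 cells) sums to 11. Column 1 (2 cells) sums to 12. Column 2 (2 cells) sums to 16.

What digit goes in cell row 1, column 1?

8

17 in 2 cells must be {8,9}; 16 in 2 cells must be {7,9}.
The 17 across and the 16 down share only 9, so (1,2) = 9.
(2,2) = 16 − 9 = 7 completes the 16 down.
(1,1) = 17 − 9 = 8 completes the 17 across.
(2,1) = 11 − 7 = 4 completes the 11 across.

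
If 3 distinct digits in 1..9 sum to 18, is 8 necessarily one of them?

Counterexample: {2,7,9} sums to 18 without using 8.

No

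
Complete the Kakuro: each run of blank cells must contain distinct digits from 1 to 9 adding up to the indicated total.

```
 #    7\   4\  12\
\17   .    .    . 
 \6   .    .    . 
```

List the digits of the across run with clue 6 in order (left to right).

2, 1, 3

6 in 3 cells must be {1,2,3}; 4 in 2 cells must be {1,3}.
The 6 across and the 12 down share only 3, so R2C3 = 3.
R1C3 = 12 − 3 = 9 completes the 12 down.
Given what's placed, R2C2 must be 1 to fit the 6 across and 4 down.
R1C2 = 4 − 1 = 3 completes the 4 down.
R2C1 = 6 − 4 = 2 completes the 6 across.
R1C1 = 17 − 12 = 5 completes the 17 across.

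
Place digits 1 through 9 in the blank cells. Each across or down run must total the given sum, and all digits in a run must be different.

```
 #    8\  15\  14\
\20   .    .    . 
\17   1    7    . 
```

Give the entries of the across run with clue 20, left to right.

R1C1 = 8 − 1 = 7 completes the 8 down.
R1C2 = 15 − 7 = 8 completes the 15 down.
R1C3 = 20 − 15 = 5 completes the 20 across.
R2C3 = 17 − 8 = 9 completes the 17 across.

7, 8, 5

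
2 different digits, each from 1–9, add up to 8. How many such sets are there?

3

2 distinct digits from 1–9 sum between 3 and 17.
Enumerating: {1,7}, {2,6}, {3,5}.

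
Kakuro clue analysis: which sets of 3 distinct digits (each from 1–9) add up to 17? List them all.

{1,7,9}; {2,6,9}; {2,7,8}; {3,5,9}; {3,6,8}; {4,5,8}; {4,6,7}

3 distinct digits from 1–9 sum between 6 and 24.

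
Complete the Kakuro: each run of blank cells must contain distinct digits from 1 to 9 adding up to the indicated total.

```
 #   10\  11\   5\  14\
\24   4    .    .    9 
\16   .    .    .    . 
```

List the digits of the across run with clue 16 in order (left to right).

6 3 2 5

Given what's placed, R1C3 must be 3 to fit the 24 across and 5 down.
R2C1 = 10 − 4 = 6 completes the 10 down.
R2C3 = 5 − 3 = 2 completes the 5 down.
R2C4 = 14 − 9 = 5 completes the 14 down.
R1C2 = 24 − 16 = 8 completes the 24 across.
R2C2 = 16 − 13 = 3 completes the 16 across.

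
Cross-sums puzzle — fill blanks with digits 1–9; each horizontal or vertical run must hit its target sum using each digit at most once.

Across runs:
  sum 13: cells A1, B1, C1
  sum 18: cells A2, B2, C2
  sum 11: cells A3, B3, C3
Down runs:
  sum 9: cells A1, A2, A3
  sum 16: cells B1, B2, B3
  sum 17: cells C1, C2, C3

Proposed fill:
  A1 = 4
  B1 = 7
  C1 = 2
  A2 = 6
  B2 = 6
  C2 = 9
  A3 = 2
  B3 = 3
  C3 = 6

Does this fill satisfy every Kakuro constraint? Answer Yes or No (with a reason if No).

No — the down run A1–A3 sums to 12, not 9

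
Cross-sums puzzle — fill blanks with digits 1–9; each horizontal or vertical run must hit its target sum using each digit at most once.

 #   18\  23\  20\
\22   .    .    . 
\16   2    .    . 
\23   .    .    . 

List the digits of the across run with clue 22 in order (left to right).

23 in 3 cells must be {6,8,9}.
Given what's placed, R3C1 must be 9 to fit the 23 across and 18 down.
R1C1 = 18 − 11 = 7 completes the 18 down.
No cell is forced outright now. R1C2 can only be 6 or 9 (the digits allowed by both its 22 across and its 23 down). If R1C2 = 9: that forces R1C3 = 6, after which R3C3 would have to be in {6,8} for the 23 across but in {5,9} for the 20 down — contradiction. So R1C2 = 6.
R1C3 = 22 − 13 = 9 completes the 22 across.

7 6 9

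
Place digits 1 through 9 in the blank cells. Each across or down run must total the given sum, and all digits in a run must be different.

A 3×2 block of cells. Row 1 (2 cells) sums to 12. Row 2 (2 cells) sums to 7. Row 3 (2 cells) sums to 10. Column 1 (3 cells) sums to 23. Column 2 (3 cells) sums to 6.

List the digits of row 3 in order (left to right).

23 in 3 cells must be {6,8,9}; 6 in 3 cells must be {1,2,3}.
The 12 across and the 6 down share only 3, so (1,2) = 3.
The 7 across and the 23 down share only 6, so (2,1) = 6.
(2,2) = 7 − 6 = 1 completes the 7 across.
(3,2) = 6 − 4 = 2 completes the 6 down.
(1,1) = 12 − 3 = 9 completes the 12 across.
(3,1) = 10 − 2 = 8 completes the 10 across.

8 2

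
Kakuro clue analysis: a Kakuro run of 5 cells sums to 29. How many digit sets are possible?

5 distinct digits from 1–9 sum between 15 and 35.

8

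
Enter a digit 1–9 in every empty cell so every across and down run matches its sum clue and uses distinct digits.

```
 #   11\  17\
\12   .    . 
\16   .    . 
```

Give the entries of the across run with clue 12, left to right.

4 8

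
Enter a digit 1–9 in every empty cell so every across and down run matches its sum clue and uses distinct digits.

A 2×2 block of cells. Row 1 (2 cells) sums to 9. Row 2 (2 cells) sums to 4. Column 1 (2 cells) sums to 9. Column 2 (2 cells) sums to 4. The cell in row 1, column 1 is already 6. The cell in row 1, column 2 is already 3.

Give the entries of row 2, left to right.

3 1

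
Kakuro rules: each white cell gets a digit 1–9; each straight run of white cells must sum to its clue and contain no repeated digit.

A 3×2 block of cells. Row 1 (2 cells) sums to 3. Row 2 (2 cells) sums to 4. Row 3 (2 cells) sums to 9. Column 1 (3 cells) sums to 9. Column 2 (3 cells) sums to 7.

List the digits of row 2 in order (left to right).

3 in 2 cells must be {1,2}; 4 in 2 cells must be {1,3}; 7 in 3 cells must be {1,2,4}.
The 4 across and the 7 down share only 1, so (2,2) = 1.
Given what's placed, (1,2) must be 2 to fit the 3 across and 7 down.
(2,1) = 4 − 1 = 3 completes the 4 across.
(3,2) = 7 − 3 = 4 completes the 7 down.
(1,1) = 3 − 2 = 1 completes the 3 across.
(3,1) = 9 − 4 = 5 completes the 9 across.

3 1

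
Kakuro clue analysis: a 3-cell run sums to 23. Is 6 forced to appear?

The only way to make 23 from 3 distinct digits is {6,8,9}, which contains 6.

Yes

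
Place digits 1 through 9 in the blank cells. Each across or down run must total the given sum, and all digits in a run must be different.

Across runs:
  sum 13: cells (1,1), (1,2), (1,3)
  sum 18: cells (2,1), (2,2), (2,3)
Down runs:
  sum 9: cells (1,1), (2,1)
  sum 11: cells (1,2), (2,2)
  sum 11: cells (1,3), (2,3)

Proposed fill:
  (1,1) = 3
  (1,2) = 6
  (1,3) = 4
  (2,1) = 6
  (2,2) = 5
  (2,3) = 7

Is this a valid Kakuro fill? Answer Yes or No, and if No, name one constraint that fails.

Yes

Across: 3+6+4=13; 6+5+7=18. Down: 3+6=9; 6+5=11; 4+7=11. No digit repeats within any run.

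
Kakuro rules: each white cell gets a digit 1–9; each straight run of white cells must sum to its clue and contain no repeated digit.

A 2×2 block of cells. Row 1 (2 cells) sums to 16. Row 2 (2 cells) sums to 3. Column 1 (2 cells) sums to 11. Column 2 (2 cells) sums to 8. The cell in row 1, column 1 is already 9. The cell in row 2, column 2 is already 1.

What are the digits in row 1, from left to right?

16 in 2 cells must be {7,9}; 3 in 2 cells must be {1,2}.
(1,2) = 16 − 9 = 7 completes the 16 across.
(2,1) = 3 − 1 = 2 completes the 3 across.

9, 7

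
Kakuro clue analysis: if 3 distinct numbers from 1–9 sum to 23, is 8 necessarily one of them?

The only way to make 23 from 3 distinct digits is {6,8,9}, which contains 8.

Yes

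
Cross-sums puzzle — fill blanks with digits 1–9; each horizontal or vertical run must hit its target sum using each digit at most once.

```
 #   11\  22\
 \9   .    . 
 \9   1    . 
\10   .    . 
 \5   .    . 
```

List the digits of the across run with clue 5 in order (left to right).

11 in 4 cells must be {1,2,3,5}.
R2C2 = 9 − 1 = 8 completes the 9 across.
Nothing is forced directly, so branch on R3C1, whose candidates are 2 or 3. If R3C1 = 2: then R3C2 would have to be in {8} for the 10 across but in {1,2,3,4,5,6,7,9} for the 22 down — contradiction. So R3C1 = 3.
R3C2 = 10 − 3 = 7 completes the 10 across.
R4C1 = 2: the only remaining digit allowed by both the 5 across and the 11 down.
R4C2 = 5 − 2 = 3 completes the 5 across.
R1C1 = 11 − 6 = 5 completes the 11 down.
R1C2 = 9 − 5 = 4 completes the 9 across.

2 3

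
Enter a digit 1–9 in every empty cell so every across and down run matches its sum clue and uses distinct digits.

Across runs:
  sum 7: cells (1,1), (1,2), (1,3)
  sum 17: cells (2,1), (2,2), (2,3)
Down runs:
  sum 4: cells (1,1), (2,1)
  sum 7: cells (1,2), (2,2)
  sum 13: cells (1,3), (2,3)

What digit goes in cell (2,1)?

3

7 in 3 cells must be {1,2,4}; 4 in 2 cells must be {1,3}.
The 7 across and the 4 down share only 1, so (1,1) = 1.
Given what's placed, (1,3) must be 4 to fit the 7 across and 13 down.
(2,1) = 4 − 1 = 3 completes the 4 down.
(2,3) = 13 − 4 = 9 completes the 13 down.
(1,2) = 7 − 5 = 2 completes the 7 across.
(2,2) = 17 − 12 = 5 completes the 17 across.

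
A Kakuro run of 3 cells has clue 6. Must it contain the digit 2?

Yes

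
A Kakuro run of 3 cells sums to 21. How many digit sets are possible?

3

3 distinct digits from 1–9 sum between 6 and 24.
Enumerating: {4,8,9}, {5,7,9}, {6,7,8}.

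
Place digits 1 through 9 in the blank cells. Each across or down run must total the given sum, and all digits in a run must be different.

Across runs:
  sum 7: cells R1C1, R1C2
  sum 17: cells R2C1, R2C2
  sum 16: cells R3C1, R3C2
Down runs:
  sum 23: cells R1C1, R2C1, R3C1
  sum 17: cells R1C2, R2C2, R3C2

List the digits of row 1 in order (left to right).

17 in 2 cells must be {8,9}; 16 in 2 cells must be {7,9}; 23 in 3 cells must be {6,8,9}.
The 7 across and the 23 down share only 6, so R1C1 = 6.
R1C2 = 7 − 6 = 1 completes the 7 across.
Given what's placed, R2C2 must be 9 to fit the 17 across and 17 down.
R3C1 = 9: the only remaining digit allowed by both the 16 across and the 23 down.
R3C2 = 16 − 9 = 7 completes the 16 across.
R2C1 = 17 − 9 = 8 completes the 17 across.

6 1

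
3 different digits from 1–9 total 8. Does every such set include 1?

Every partition of 8 into 3 distinct digits includes 1: {1,2,5}, {1,3,4}.

Yes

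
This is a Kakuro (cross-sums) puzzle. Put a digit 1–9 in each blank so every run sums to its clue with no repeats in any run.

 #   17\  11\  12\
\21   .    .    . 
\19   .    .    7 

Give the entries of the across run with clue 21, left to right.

9, 7, 5

17 in 2 cells must be {8,9}.
R1C3 = 12 − 7 = 5 completes the 12 down.
Given what's placed, R1C1 must be 9 to fit the 21 across and 17 down.
R1C2 = 21 − 14 = 7 completes the 21 across.
R2C1 = 17 − 9 = 8 completes the 17 down.
R2C2 = 19 − 15 = 4 completes the 19 across.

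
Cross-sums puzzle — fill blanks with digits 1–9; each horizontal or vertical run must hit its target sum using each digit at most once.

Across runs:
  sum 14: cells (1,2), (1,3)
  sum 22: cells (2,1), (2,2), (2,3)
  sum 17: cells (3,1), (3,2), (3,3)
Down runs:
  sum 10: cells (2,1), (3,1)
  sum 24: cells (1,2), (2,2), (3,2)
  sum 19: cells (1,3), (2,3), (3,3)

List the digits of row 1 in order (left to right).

8 6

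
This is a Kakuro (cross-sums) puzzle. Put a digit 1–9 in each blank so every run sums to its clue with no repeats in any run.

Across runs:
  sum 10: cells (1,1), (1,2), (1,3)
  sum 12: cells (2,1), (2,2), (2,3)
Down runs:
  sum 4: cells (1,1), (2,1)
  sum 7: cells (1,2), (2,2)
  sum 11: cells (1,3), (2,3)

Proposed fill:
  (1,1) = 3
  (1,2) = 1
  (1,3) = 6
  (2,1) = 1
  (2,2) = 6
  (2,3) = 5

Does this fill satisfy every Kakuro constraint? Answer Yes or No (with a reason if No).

Yes

Across: 3+1+6=10; 1+6+5=12. Down: 3+1=4; 1+6=7; 6+5=11. No digit repeats within any run.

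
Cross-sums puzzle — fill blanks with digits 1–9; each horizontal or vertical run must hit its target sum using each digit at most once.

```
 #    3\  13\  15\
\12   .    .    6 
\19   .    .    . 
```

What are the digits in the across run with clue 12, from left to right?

3 in 2 cells must be {1,2}.
The 19 across and the 3 down share only 2, so R2C1 = 2.
R2C3 = 15 − 6 = 9 completes the 15 down.
R1C1 = 3 − 2 = 1 completes the 3 down.
R1C2 = 12 − 7 = 5 completes the 12 across.
R2C2 = 19 − 11 = 8 completes the 19 across.

1 5 6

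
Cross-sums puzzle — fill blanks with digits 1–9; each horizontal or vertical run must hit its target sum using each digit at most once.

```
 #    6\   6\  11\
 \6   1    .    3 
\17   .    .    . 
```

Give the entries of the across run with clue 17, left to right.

5, 4, 8

6 in 3 cells must be {1,2,3}.
R1C2 = 6 − 4 = 2 completes the 6 across.
R2C1 = 6 − 1 = 5 completes the 6 down.
R2C2 = 6 − 2 = 4 completes the 6 down.
R2C3 = 17 − 9 = 8 completes the 17 across.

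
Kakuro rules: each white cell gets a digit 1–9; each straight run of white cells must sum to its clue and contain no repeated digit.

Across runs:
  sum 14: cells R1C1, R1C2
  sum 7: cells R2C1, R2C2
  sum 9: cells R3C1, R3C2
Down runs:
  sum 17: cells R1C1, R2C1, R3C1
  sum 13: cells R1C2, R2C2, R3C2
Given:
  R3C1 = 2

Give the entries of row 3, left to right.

Given what's placed, R2C1 must be 6 to fit the 7 across and 17 down.
R2C2 = 7 − 6 = 1 completes the 7 across.
R3C2 = 9 − 2 = 7 completes the 9 across.
R1C1 = 17 − 8 = 9 completes the 17 down.
R1C2 = 14 − 9 = 5 completes the 14 across.

2 7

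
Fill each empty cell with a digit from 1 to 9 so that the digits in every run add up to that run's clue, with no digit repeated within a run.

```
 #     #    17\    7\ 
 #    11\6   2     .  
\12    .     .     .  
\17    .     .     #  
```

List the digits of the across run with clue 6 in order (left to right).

2, 4

17 in 2 cells must be {8,9}.
R1C3 = 6 − 2 = 4 completes the 6 across.
R2C3 = 7 − 4 = 3 completes the 7 down.
No cell is forced outright now. R2C2 can only be 7 or 8 (the digits allowed by both its 12 across and its 17 down). If R2C2 = 8: then R2C1 would have to be in {1} for the 12 across but in {2,3,4,5,6,7,8,9} for the 11 down — contradiction. So R2C2 = 7.
R2C1 = 12 − 10 = 2 completes the 12 across.
R3C1 = 11 − 2 = 9 completes the 11 down.
R3C2 = 17 − 9 = 8 completes the 17 across.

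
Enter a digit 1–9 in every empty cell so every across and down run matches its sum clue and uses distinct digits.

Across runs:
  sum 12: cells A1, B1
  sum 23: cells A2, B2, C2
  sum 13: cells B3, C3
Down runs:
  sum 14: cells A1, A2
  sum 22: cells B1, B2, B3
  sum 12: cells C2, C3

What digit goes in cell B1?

7

23 in 3 cells must be {6,8,9}.
Nothing is forced directly, so branch on C2, whose candidates are 8 or 9. If C2 = 9: then C3 would have to be in {4,5,6,7,8,9} for the 13 across but in {3} for the 12 down — contradiction. So C2 = 8.
C3 = 12 − 8 = 4 completes the 12 down.
B3 = 13 − 4 = 9 completes the 13 across.
B2 = 6: the only remaining digit allowed by both the 23 across and the 22 down.
B1 = 22 − 15 = 7 completes the 22 down.
A2 = 23 − 14 = 9 completes the 23 across.
A1 = 12 − 7 = 5 completes the 12 across.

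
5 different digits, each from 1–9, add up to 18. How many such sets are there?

5 distinct digits from 1–9 sum between 15 and 35.
Enumerating: {1,2,3,4,8}, {1,2,3,5,7}, {1,2,4,5,6}.

3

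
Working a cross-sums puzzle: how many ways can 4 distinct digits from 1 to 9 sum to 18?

11

4 distinct digits from 1–9 sum between 10 and 30.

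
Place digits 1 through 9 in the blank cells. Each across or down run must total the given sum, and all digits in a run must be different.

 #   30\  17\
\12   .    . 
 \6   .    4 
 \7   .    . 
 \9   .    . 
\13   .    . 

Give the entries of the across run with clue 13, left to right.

6 7

R2C1 = 6 − 4 = 2 completes the 6 across.
Given what's placed, R5C2 must be 7 to fit the 13 across and 17 down.
R1C2 = 3: the only remaining digit allowed by both the 12 across and the 17 down.
R5C1 = 13 − 7 = 6 completes the 13 across.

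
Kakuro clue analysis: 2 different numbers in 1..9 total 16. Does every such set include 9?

Yes

The only way to make 16 from 2 distinct digits is {7,9}, which contains 9.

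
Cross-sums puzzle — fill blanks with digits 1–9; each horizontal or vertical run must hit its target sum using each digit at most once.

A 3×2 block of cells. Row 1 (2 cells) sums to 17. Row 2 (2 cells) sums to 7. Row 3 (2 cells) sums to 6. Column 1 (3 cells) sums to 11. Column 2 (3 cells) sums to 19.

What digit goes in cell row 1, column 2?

9

17 in 2 cells must be {8,9}.
The 17 across and the 11 down share only 8, so (1,1) = 8.
(1,2) = 17 − 8 = 9 completes the 17 across.
Nothing is forced directly, so branch on (2,1), whose candidates are 1 or 2. If (2,1) = 2: then (2,2) would have to be in {5} for the 7 across but in {2,3,4,6,7,8} for the 19 down — contradiction. So (2,1) = 1.
(2,2) = 7 − 1 = 6 completes the 7 across.
(3,1) = 11 − 9 = 2 completes the 11 down.
(3,2) = 6 − 2 = 4 completes the 6 across.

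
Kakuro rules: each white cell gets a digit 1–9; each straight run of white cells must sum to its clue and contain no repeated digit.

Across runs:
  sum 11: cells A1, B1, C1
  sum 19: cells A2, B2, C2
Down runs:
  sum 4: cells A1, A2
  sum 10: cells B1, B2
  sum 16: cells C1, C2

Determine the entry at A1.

1

4 in 2 cells must be {1,3}; 16 in 2 cells must be {7,9}.
The 11 across and the 16 down share only 7, so C1 = 7.
The 19 across and the 4 down share only 3, so A2 = 3.
C2 = 16 − 7 = 9 completes the 16 down.
A1 = 4 − 3 = 1 completes the 4 down.
B1 = 11 − 8 = 3 completes the 11 across.
B2 = 19 − 12 = 7 completes the 19 across.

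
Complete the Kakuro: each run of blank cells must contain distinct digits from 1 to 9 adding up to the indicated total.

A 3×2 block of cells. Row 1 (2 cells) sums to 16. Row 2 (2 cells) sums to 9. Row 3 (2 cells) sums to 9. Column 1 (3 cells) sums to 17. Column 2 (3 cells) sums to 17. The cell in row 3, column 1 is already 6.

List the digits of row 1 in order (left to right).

16 in 2 cells must be {7,9}.
(3,2) = 9 − 6 = 3 completes the 9 across.
(1,2) = 9: the only remaining digit allowed by both the 16 across and the 17 down.
(2,2) = 17 − 12 = 5 completes the 17 down.
(1,1) = 16 − 9 = 7 completes the 16 across.
(2,1) = 9 − 5 = 4 completes the 9 across.

7 9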